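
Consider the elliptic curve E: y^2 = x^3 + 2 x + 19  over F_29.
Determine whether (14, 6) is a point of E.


Check whether y^2 = x^3 + 2 x + 19 (mod 29) for (x, y) = (14, 6).
LHS: y^2 = 6^2 mod 29 = 7
RHS: x^3 + 2 x + 19 = 14^3 + 2*14 + 19 mod 29 = 7
LHS = RHS

Yes, on the curve


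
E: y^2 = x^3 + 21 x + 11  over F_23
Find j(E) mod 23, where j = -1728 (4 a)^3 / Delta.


Delta = -16(4 a^3 + 27 b^2) mod 23 = 13
-1728 * (4 a)^3 = -1728 * (4*21)^3 mod 23 = 18
j = 18 * 13^(-1) mod 23 = 12

j = 12 (mod 23)


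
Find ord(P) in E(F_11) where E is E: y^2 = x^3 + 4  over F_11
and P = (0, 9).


Compute successive multiples of P until we hit O:
  1P = (0, 9)
  2P = (0, 2)
  3P = O

ord(P) = 3


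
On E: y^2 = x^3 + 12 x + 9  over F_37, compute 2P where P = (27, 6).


Doubling: s = (3 x1^2 + a) / (2 y1)
s = (3*27^2 + 12) / (2*6) mod 37 = 26
x3 = s^2 - 2 x1 mod 37 = 26^2 - 2*27 = 30
y3 = s (x1 - x3) - y1 mod 37 = 26 * (27 - 30) - 6 = 27

2P = (30, 27)


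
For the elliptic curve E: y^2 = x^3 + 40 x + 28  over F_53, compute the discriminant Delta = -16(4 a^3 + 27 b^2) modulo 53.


4 a^3 + 27 b^2 = 4*40^3 + 27*28^2 = 256000 + 21168 = 277168
Delta = -16 * (277168) = -4434688
Delta mod 53 = 34

Delta = 34 (mod 53)


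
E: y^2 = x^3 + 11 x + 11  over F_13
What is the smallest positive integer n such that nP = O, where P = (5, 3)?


Compute successive multiples of P until we hit O:
  1P = (5, 3)
  2P = (12, 5)
  3P = (12, 8)
  4P = (5, 10)
  5P = O

ord(P) = 5


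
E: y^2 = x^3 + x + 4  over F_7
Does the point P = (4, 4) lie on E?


Check whether y^2 = x^3 + 1 x + 4 (mod 7) for (x, y) = (4, 4).
LHS: y^2 = 4^2 mod 7 = 2
RHS: x^3 + 1 x + 4 = 4^3 + 1*4 + 4 mod 7 = 2
LHS = RHS

Yes, on the curve


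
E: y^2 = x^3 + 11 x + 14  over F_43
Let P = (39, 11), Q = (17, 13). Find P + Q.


P != Q, so use the chord formula.
s = (y2 - y1) / (x2 - x1) = (2) / (21) mod 43 = 39
x3 = s^2 - x1 - x2 mod 43 = 39^2 - 39 - 17 = 3
y3 = s (x1 - x3) - y1 mod 43 = 39 * (39 - 3) - 11 = 17

P + Q = (3, 17)


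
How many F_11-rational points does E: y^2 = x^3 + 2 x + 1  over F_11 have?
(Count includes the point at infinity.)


For each x in F_11, count y with y^2 = x^3 + 2 x + 1 mod 11:
  x = 0: RHS = 1, y in [1, 10]  -> 2 point(s)
  x = 1: RHS = 4, y in [2, 9]  -> 2 point(s)
  x = 3: RHS = 1, y in [1, 10]  -> 2 point(s)
  x = 5: RHS = 4, y in [2, 9]  -> 2 point(s)
  x = 6: RHS = 9, y in [3, 8]  -> 2 point(s)
  x = 8: RHS = 1, y in [1, 10]  -> 2 point(s)
  x = 9: RHS = 0, y in [0]  -> 1 point(s)
  x = 10: RHS = 9, y in [3, 8]  -> 2 point(s)
Affine points: 15. Add the point at infinity: total = 16.

#E(F_11) = 16


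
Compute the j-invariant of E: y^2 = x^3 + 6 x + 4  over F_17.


Delta = -16(4 a^3 + 27 b^2) mod 17 = 4
-1728 * (4 a)^3 = -1728 * (4*6)^3 mod 17 = 1
j = 1 * 4^(-1) mod 17 = 13

j = 13 (mod 17)


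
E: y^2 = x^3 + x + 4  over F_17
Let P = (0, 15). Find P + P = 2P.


Doubling: s = (3 x1^2 + a) / (2 y1)
s = (3*0^2 + 1) / (2*15) mod 17 = 4
x3 = s^2 - 2 x1 mod 17 = 4^2 - 2*0 = 16
y3 = s (x1 - x3) - y1 mod 17 = 4 * (0 - 16) - 15 = 6

2P = (16, 6)


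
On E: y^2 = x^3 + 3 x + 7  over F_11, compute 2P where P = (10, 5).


k = 2 = 10_2 (binary, LSB first: 01)
Double-and-add from P = (10, 5):
  bit 0 = 0: acc unchanged = O
  bit 1 = 1: acc = O + (5, 9) = (5, 9)

2P = (5, 9)


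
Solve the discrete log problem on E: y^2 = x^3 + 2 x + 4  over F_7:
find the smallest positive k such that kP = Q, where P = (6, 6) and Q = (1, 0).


Enumerate multiples of P until we hit Q = (1, 0):
  1P = (6, 6)
  2P = (3, 4)
  3P = (0, 5)
  4P = (2, 4)
  5P = (1, 0)
Match found at i = 5.

k = 5


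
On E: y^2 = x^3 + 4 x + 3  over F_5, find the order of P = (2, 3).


Compute successive multiples of P until we hit O:
  1P = (2, 3)
  2P = (2, 2)
  3P = O

ord(P) = 3


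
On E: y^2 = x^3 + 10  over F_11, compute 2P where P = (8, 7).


Doubling: s = (3 x1^2 + a) / (2 y1)
s = (3*8^2 + 0) / (2*7) mod 11 = 9
x3 = s^2 - 2 x1 mod 11 = 9^2 - 2*8 = 10
y3 = s (x1 - x3) - y1 mod 11 = 9 * (8 - 10) - 7 = 8

2P = (10, 8)


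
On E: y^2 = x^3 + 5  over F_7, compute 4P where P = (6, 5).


k = 4 = 100_2 (binary, LSB first: 001)
Double-and-add from P = (6, 5):
  bit 0 = 0: acc unchanged = O
  bit 1 = 0: acc unchanged = O
  bit 2 = 1: acc = O + (5, 5) = (5, 5)

4P = (5, 5)


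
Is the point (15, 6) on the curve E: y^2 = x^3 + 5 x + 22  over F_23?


Check whether y^2 = x^3 + 5 x + 22 (mod 23) for (x, y) = (15, 6).
LHS: y^2 = 6^2 mod 23 = 13
RHS: x^3 + 5 x + 22 = 15^3 + 5*15 + 22 mod 23 = 22
LHS != RHS

No, not on the curve


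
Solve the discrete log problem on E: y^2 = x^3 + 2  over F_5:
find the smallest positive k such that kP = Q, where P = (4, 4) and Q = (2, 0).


Enumerate multiples of P until we hit Q = (2, 0):
  1P = (4, 4)
  2P = (3, 2)
  3P = (2, 0)
Match found at i = 3.

k = 3


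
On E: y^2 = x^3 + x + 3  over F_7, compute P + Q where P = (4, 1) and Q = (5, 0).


P != Q, so use the chord formula.
s = (y2 - y1) / (x2 - x1) = (6) / (1) mod 7 = 6
x3 = s^2 - x1 - x2 mod 7 = 6^2 - 4 - 5 = 6
y3 = s (x1 - x3) - y1 mod 7 = 6 * (4 - 6) - 1 = 1

P + Q = (6, 1)


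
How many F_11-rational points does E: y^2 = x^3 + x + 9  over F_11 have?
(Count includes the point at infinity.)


For each x in F_11, count y with y^2 = x^3 + 1 x + 9 mod 11:
  x = 0: RHS = 9, y in [3, 8]  -> 2 point(s)
  x = 1: RHS = 0, y in [0]  -> 1 point(s)
  x = 4: RHS = 0, y in [0]  -> 1 point(s)
  x = 6: RHS = 0, y in [0]  -> 1 point(s)
  x = 8: RHS = 1, y in [1, 10]  -> 2 point(s)
Affine points: 7. Add the point at infinity: total = 8.

#E(F_11) = 8


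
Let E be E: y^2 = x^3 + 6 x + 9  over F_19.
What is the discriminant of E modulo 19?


4 a^3 + 27 b^2 = 4*6^3 + 27*9^2 = 864 + 2187 = 3051
Delta = -16 * (3051) = -48816
Delta mod 19 = 14

Delta = 14 (mod 19)


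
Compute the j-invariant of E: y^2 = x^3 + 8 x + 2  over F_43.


Delta = -16(4 a^3 + 27 b^2) mod 43 = 33
-1728 * (4 a)^3 = -1728 * (4*8)^3 mod 43 = 27
j = 27 * 33^(-1) mod 43 = 36

j = 36 (mod 43)


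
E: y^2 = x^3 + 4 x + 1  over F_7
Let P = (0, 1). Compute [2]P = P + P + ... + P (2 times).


k = 2 = 10_2 (binary, LSB first: 01)
Double-and-add from P = (0, 1):
  bit 0 = 0: acc unchanged = O
  bit 1 = 1: acc = O + (4, 5) = (4, 5)

2P = (4, 5)


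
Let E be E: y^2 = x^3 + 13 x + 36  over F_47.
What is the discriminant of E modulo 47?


4 a^3 + 27 b^2 = 4*13^3 + 27*36^2 = 8788 + 34992 = 43780
Delta = -16 * (43780) = -700480
Delta mod 47 = 8

Delta = 8 (mod 47)


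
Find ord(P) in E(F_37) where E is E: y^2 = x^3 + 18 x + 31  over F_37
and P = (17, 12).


Compute successive multiples of P until we hit O:
  1P = (17, 12)
  2P = (14, 20)
  3P = (9, 16)
  4P = (2, 36)
  5P = (25, 23)
  6P = (31, 15)
  7P = (10, 8)
  8P = (36, 30)
  ... (continuing to 31P)
  31P = O

ord(P) = 31


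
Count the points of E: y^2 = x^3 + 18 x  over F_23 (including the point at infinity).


For each x in F_23, count y with y^2 = x^3 + 18 x + 0 mod 23:
  x = 0: RHS = 0, y in [0]  -> 1 point(s)
  x = 3: RHS = 12, y in [9, 14]  -> 2 point(s)
  x = 5: RHS = 8, y in [10, 13]  -> 2 point(s)
  x = 6: RHS = 2, y in [5, 18]  -> 2 point(s)
  x = 7: RHS = 9, y in [3, 20]  -> 2 point(s)
  x = 8: RHS = 12, y in [9, 14]  -> 2 point(s)
  x = 12: RHS = 12, y in [9, 14]  -> 2 point(s)
  x = 13: RHS = 16, y in [4, 19]  -> 2 point(s)
  x = 14: RHS = 6, y in [11, 12]  -> 2 point(s)
  x = 19: RHS = 2, y in [5, 18]  -> 2 point(s)
  x = 21: RHS = 2, y in [5, 18]  -> 2 point(s)
  x = 22: RHS = 4, y in [2, 21]  -> 2 point(s)
Affine points: 23. Add the point at infinity: total = 24.

#E(F_23) = 24


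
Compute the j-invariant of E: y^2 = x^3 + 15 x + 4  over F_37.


Delta = -16(4 a^3 + 27 b^2) mod 37 = 13
-1728 * (4 a)^3 = -1728 * (4*15)^3 mod 37 = 8
j = 8 * 13^(-1) mod 37 = 12

j = 12 (mod 37)


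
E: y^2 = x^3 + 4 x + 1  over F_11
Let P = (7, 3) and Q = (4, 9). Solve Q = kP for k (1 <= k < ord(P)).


Enumerate multiples of P until we hit Q = (4, 9):
  1P = (7, 3)
  2P = (0, 10)
  3P = (5, 6)
  4P = (4, 9)
Match found at i = 4.

k = 4


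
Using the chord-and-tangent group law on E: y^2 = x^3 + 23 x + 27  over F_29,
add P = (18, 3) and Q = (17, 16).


P != Q, so use the chord formula.
s = (y2 - y1) / (x2 - x1) = (13) / (28) mod 29 = 16
x3 = s^2 - x1 - x2 mod 29 = 16^2 - 18 - 17 = 18
y3 = s (x1 - x3) - y1 mod 29 = 16 * (18 - 18) - 3 = 26

P + Q = (18, 26)


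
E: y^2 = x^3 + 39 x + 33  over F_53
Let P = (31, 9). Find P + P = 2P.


Doubling: s = (3 x1^2 + a) / (2 y1)
s = (3*31^2 + 39) / (2*9) mod 53 = 21
x3 = s^2 - 2 x1 mod 53 = 21^2 - 2*31 = 8
y3 = s (x1 - x3) - y1 mod 53 = 21 * (31 - 8) - 9 = 50

2P = (8, 50)


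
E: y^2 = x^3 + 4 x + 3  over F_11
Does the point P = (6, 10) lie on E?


Check whether y^2 = x^3 + 4 x + 3 (mod 11) for (x, y) = (6, 10).
LHS: y^2 = 10^2 mod 11 = 1
RHS: x^3 + 4 x + 3 = 6^3 + 4*6 + 3 mod 11 = 1
LHS = RHS

Yes, on the curve


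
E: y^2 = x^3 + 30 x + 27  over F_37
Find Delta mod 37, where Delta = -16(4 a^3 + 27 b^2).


4 a^3 + 27 b^2 = 4*30^3 + 27*27^2 = 108000 + 19683 = 127683
Delta = -16 * (127683) = -2042928
Delta mod 37 = 27

Delta = 27 (mod 37)


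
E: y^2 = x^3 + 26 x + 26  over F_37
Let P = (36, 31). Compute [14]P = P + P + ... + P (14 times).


k = 14 = 1110_2 (binary, LSB first: 0111)
Double-and-add from P = (36, 31):
  bit 0 = 0: acc unchanged = O
  bit 1 = 1: acc = O + (23, 27) = (23, 27)
  bit 2 = 1: acc = (23, 27) + (17, 33) = (35, 22)
  bit 3 = 1: acc = (35, 22) + (19, 33) = (29, 34)

14P = (29, 34)


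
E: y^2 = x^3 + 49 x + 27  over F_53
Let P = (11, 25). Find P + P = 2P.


Doubling: s = (3 x1^2 + a) / (2 y1)
s = (3*11^2 + 49) / (2*25) mod 53 = 4
x3 = s^2 - 2 x1 mod 53 = 4^2 - 2*11 = 47
y3 = s (x1 - x3) - y1 mod 53 = 4 * (11 - 47) - 25 = 43

2P = (47, 43)


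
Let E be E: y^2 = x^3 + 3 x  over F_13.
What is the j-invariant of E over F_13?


Delta = -16(4 a^3 + 27 b^2) mod 13 = 1
-1728 * (4 a)^3 = -1728 * (4*3)^3 mod 13 = 12
j = 12 * 1^(-1) mod 13 = 12

j = 12 (mod 13)


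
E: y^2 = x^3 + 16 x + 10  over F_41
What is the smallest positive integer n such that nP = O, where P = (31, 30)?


Compute successive multiples of P until we hit O:
  1P = (31, 30)
  2P = (2, 38)
  3P = (13, 23)
  4P = (36, 25)
  5P = (16, 37)
  6P = (19, 30)
  7P = (32, 11)
  8P = (11, 0)
  ... (continuing to 16P)
  16P = O

ord(P) = 16


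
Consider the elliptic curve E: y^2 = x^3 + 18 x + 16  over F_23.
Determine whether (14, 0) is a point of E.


Check whether y^2 = x^3 + 18 x + 16 (mod 23) for (x, y) = (14, 0).
LHS: y^2 = 0^2 mod 23 = 0
RHS: x^3 + 18 x + 16 = 14^3 + 18*14 + 16 mod 23 = 22
LHS != RHS

No, not on the curve


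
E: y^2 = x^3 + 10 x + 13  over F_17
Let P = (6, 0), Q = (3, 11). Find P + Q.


P != Q, so use the chord formula.
s = (y2 - y1) / (x2 - x1) = (11) / (14) mod 17 = 2
x3 = s^2 - x1 - x2 mod 17 = 2^2 - 6 - 3 = 12
y3 = s (x1 - x3) - y1 mod 17 = 2 * (6 - 12) - 0 = 5

P + Q = (12, 5)


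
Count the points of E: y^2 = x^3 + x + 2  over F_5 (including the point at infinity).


For each x in F_5, count y with y^2 = x^3 + 1 x + 2 mod 5:
  x = 1: RHS = 4, y in [2, 3]  -> 2 point(s)
  x = 4: RHS = 0, y in [0]  -> 1 point(s)
Affine points: 3. Add the point at infinity: total = 4.

#E(F_5) = 4


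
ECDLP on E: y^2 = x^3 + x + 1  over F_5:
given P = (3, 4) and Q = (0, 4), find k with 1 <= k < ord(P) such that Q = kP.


Enumerate multiples of P until we hit Q = (0, 4):
  1P = (3, 4)
  2P = (0, 4)
Match found at i = 2.

k = 2


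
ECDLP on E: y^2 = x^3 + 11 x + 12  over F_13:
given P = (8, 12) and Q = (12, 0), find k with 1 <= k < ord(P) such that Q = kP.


Enumerate multiples of P until we hit Q = (12, 0):
  1P = (8, 12)
  2P = (0, 8)
  3P = (2, 4)
  4P = (12, 0)
Match found at i = 4.

k = 4


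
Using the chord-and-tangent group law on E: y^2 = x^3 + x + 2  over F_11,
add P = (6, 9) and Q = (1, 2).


P != Q, so use the chord formula.
s = (y2 - y1) / (x2 - x1) = (4) / (6) mod 11 = 8
x3 = s^2 - x1 - x2 mod 11 = 8^2 - 6 - 1 = 2
y3 = s (x1 - x3) - y1 mod 11 = 8 * (6 - 2) - 9 = 1

P + Q = (2, 1)


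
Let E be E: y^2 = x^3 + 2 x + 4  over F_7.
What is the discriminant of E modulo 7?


4 a^3 + 27 b^2 = 4*2^3 + 27*4^2 = 32 + 432 = 464
Delta = -16 * (464) = -7424
Delta mod 7 = 3

Delta = 3 (mod 7)


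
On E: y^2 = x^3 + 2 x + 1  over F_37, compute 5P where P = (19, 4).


k = 5 = 101_2 (binary, LSB first: 101)
Double-and-add from P = (19, 4):
  bit 0 = 1: acc = O + (19, 4) = (19, 4)
  bit 1 = 0: acc unchanged = (19, 4)
  bit 2 = 1: acc = (19, 4) + (23, 2) = (23, 35)

5P = (23, 35)


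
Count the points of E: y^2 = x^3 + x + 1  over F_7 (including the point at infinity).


For each x in F_7, count y with y^2 = x^3 + 1 x + 1 mod 7:
  x = 0: RHS = 1, y in [1, 6]  -> 2 point(s)
  x = 2: RHS = 4, y in [2, 5]  -> 2 point(s)
Affine points: 4. Add the point at infinity: total = 5.

#E(F_7) = 5


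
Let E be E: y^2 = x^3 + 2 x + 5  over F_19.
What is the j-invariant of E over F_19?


Delta = -16(4 a^3 + 27 b^2) mod 19 = 12
-1728 * (4 a)^3 = -1728 * (4*2)^3 mod 19 = 18
j = 18 * 12^(-1) mod 19 = 11

j = 11 (mod 19)


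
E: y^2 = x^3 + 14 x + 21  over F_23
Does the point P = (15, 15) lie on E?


Check whether y^2 = x^3 + 14 x + 21 (mod 23) for (x, y) = (15, 15).
LHS: y^2 = 15^2 mod 23 = 18
RHS: x^3 + 14 x + 21 = 15^3 + 14*15 + 21 mod 23 = 18
LHS = RHS

Yes, on the curve


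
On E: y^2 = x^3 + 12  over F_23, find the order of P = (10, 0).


Compute successive multiples of P until we hit O:
  1P = (10, 0)
  2P = O

ord(P) = 2


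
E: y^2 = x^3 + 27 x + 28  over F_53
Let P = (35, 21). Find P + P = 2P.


Doubling: s = (3 x1^2 + a) / (2 y1)
s = (3*35^2 + 27) / (2*21) mod 53 = 20
x3 = s^2 - 2 x1 mod 53 = 20^2 - 2*35 = 12
y3 = s (x1 - x3) - y1 mod 53 = 20 * (35 - 12) - 21 = 15

2P = (12, 15)


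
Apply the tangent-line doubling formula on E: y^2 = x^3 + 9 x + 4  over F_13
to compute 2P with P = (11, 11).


Doubling: s = (3 x1^2 + a) / (2 y1)
s = (3*11^2 + 9) / (2*11) mod 13 = 11
x3 = s^2 - 2 x1 mod 13 = 11^2 - 2*11 = 8
y3 = s (x1 - x3) - y1 mod 13 = 11 * (11 - 8) - 11 = 9

2P = (8, 9)


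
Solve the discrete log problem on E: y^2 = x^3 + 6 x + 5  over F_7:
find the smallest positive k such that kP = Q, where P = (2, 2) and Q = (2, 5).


Enumerate multiples of P until we hit Q = (2, 5):
  1P = (2, 2)
  2P = (4, 3)
  3P = (3, 1)
  4P = (3, 6)
  5P = (4, 4)
  6P = (2, 5)
Match found at i = 6.

k = 6


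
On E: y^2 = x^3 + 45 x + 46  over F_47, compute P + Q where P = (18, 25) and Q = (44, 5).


P != Q, so use the chord formula.
s = (y2 - y1) / (x2 - x1) = (27) / (26) mod 47 = 39
x3 = s^2 - x1 - x2 mod 47 = 39^2 - 18 - 44 = 2
y3 = s (x1 - x3) - y1 mod 47 = 39 * (18 - 2) - 25 = 35

P + Q = (2, 35)


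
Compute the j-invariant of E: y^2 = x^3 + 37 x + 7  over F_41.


Delta = -16(4 a^3 + 27 b^2) mod 41 = 25
-1728 * (4 a)^3 = -1728 * (4*37)^3 mod 41 = 17
j = 17 * 25^(-1) mod 41 = 22

j = 22 (mod 41)


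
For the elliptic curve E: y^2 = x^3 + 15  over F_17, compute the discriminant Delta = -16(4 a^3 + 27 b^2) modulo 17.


4 a^3 + 27 b^2 = 4*0^3 + 27*15^2 = 0 + 6075 = 6075
Delta = -16 * (6075) = -97200
Delta mod 17 = 6

Delta = 6 (mod 17)


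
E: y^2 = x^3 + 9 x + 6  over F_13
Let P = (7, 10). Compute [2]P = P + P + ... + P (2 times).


k = 2 = 10_2 (binary, LSB first: 01)
Double-and-add from P = (7, 10):
  bit 0 = 0: acc unchanged = O
  bit 1 = 1: acc = O + (12, 3) = (12, 3)

2P = (12, 3)


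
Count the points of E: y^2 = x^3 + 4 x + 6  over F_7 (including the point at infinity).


For each x in F_7, count y with y^2 = x^3 + 4 x + 6 mod 7:
  x = 1: RHS = 4, y in [2, 5]  -> 2 point(s)
  x = 2: RHS = 1, y in [1, 6]  -> 2 point(s)
  x = 4: RHS = 2, y in [3, 4]  -> 2 point(s)
  x = 5: RHS = 4, y in [2, 5]  -> 2 point(s)
  x = 6: RHS = 1, y in [1, 6]  -> 2 point(s)
Affine points: 10. Add the point at infinity: total = 11.

#E(F_7) = 11


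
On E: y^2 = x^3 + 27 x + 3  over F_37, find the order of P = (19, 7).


Compute successive multiples of P until we hit O:
  1P = (19, 7)
  2P = (36, 30)
  3P = (28, 20)
  4P = (30, 10)
  5P = (0, 15)
  6P = (15, 3)
  7P = (4, 8)
  8P = (2, 19)
  ... (continuing to 21P)
  21P = O

ord(P) = 21


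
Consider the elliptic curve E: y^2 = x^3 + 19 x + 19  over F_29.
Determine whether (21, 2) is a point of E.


Check whether y^2 = x^3 + 19 x + 19 (mod 29) for (x, y) = (21, 2).
LHS: y^2 = 2^2 mod 29 = 4
RHS: x^3 + 19 x + 19 = 21^3 + 19*21 + 19 mod 29 = 22
LHS != RHS

No, not on the curve


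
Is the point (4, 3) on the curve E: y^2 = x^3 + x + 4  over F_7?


Check whether y^2 = x^3 + 1 x + 4 (mod 7) for (x, y) = (4, 3).
LHS: y^2 = 3^2 mod 7 = 2
RHS: x^3 + 1 x + 4 = 4^3 + 1*4 + 4 mod 7 = 2
LHS = RHS

Yes, on the curve


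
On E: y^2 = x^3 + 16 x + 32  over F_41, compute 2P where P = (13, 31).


Doubling: s = (3 x1^2 + a) / (2 y1)
s = (3*13^2 + 16) / (2*31) mod 41 = 21
x3 = s^2 - 2 x1 mod 41 = 21^2 - 2*13 = 5
y3 = s (x1 - x3) - y1 mod 41 = 21 * (13 - 5) - 31 = 14

2P = (5, 14)


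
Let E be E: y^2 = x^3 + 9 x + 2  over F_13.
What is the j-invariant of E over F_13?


Delta = -16(4 a^3 + 27 b^2) mod 13 = 2
-1728 * (4 a)^3 = -1728 * (4*9)^3 mod 13 = 12
j = 12 * 2^(-1) mod 13 = 6

j = 6 (mod 13)


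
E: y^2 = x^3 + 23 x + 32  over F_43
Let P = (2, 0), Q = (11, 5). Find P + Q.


P != Q, so use the chord formula.
s = (y2 - y1) / (x2 - x1) = (5) / (9) mod 43 = 34
x3 = s^2 - x1 - x2 mod 43 = 34^2 - 2 - 11 = 25
y3 = s (x1 - x3) - y1 mod 43 = 34 * (2 - 25) - 0 = 35

P + Q = (25, 35)


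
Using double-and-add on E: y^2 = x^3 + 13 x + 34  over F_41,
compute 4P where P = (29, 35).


k = 4 = 100_2 (binary, LSB first: 001)
Double-and-add from P = (29, 35):
  bit 0 = 0: acc unchanged = O
  bit 1 = 0: acc unchanged = O
  bit 2 = 1: acc = O + (14, 7) = (14, 7)

4P = (14, 7)


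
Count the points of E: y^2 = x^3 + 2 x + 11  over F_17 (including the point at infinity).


For each x in F_17, count y with y^2 = x^3 + 2 x + 11 mod 17:
  x = 4: RHS = 15, y in [7, 10]  -> 2 point(s)
  x = 6: RHS = 1, y in [1, 16]  -> 2 point(s)
  x = 11: RHS = 4, y in [2, 15]  -> 2 point(s)
  x = 15: RHS = 16, y in [4, 13]  -> 2 point(s)
  x = 16: RHS = 8, y in [5, 12]  -> 2 point(s)
Affine points: 10. Add the point at infinity: total = 11.

#E(F_17) = 11


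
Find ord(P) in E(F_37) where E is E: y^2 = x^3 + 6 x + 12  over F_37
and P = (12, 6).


Compute successive multiples of P until we hit O:
  1P = (12, 6)
  2P = (4, 27)
  3P = (25, 5)
  4P = (30, 21)
  5P = (7, 29)
  6P = (14, 18)
  7P = (10, 6)
  8P = (15, 31)
  ... (continuing to 37P)
  37P = O

ord(P) = 37


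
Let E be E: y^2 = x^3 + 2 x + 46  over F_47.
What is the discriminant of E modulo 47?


4 a^3 + 27 b^2 = 4*2^3 + 27*46^2 = 32 + 57132 = 57164
Delta = -16 * (57164) = -914624
Delta mod 47 = 43

Delta = 43 (mod 47)


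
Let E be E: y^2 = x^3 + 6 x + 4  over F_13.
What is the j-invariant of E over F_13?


Delta = -16(4 a^3 + 27 b^2) mod 13 = 12
-1728 * (4 a)^3 = -1728 * (4*6)^3 mod 13 = 5
j = 5 * 12^(-1) mod 13 = 8

j = 8 (mod 13)


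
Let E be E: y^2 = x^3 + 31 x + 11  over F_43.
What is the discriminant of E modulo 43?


4 a^3 + 27 b^2 = 4*31^3 + 27*11^2 = 119164 + 3267 = 122431
Delta = -16 * (122431) = -1958896
Delta mod 43 = 12

Delta = 12 (mod 43)


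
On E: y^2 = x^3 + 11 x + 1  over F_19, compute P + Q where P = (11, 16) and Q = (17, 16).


P != Q, so use the chord formula.
s = (y2 - y1) / (x2 - x1) = (0) / (6) mod 19 = 0
x3 = s^2 - x1 - x2 mod 19 = 0^2 - 11 - 17 = 10
y3 = s (x1 - x3) - y1 mod 19 = 0 * (11 - 10) - 16 = 3

P + Q = (10, 3)


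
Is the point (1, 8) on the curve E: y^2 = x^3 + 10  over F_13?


Check whether y^2 = x^3 + 0 x + 10 (mod 13) for (x, y) = (1, 8).
LHS: y^2 = 8^2 mod 13 = 12
RHS: x^3 + 0 x + 10 = 1^3 + 0*1 + 10 mod 13 = 11
LHS != RHS

No, not on the curve


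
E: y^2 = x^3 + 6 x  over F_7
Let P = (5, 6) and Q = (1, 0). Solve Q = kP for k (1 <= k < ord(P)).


Enumerate multiples of P until we hit Q = (1, 0):
  1P = (5, 6)
  2P = (1, 0)
Match found at i = 2.

k = 2


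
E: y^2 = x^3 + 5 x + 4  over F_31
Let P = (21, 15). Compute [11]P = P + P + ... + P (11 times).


k = 11 = 1011_2 (binary, LSB first: 1101)
Double-and-add from P = (21, 15):
  bit 0 = 1: acc = O + (21, 15) = (21, 15)
  bit 1 = 1: acc = (21, 15) + (14, 20) = (6, 23)
  bit 2 = 0: acc unchanged = (6, 23)
  bit 3 = 1: acc = (6, 23) + (26, 28) = (1, 17)

11P = (1, 17)


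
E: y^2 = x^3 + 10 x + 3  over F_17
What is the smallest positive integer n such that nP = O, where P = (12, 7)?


Compute successive multiples of P until we hit O:
  1P = (12, 7)
  2P = (10, 10)
  3P = (10, 7)
  4P = (12, 10)
  5P = O

ord(P) = 5


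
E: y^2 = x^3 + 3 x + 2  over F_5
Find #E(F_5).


For each x in F_5, count y with y^2 = x^3 + 3 x + 2 mod 5:
  x = 1: RHS = 1, y in [1, 4]  -> 2 point(s)
  x = 2: RHS = 1, y in [1, 4]  -> 2 point(s)
Affine points: 4. Add the point at infinity: total = 5.

#E(F_5) = 5


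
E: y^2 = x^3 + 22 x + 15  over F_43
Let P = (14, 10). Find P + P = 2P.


Doubling: s = (3 x1^2 + a) / (2 y1)
s = (3*14^2 + 22) / (2*10) mod 43 = 9
x3 = s^2 - 2 x1 mod 43 = 9^2 - 2*14 = 10
y3 = s (x1 - x3) - y1 mod 43 = 9 * (14 - 10) - 10 = 26

2P = (10, 26)


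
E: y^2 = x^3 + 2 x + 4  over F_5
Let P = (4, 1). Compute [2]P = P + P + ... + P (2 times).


k = 2 = 10_2 (binary, LSB first: 01)
Double-and-add from P = (4, 1):
  bit 0 = 0: acc unchanged = O
  bit 1 = 1: acc = O + (2, 4) = (2, 4)

2P = (2, 4)


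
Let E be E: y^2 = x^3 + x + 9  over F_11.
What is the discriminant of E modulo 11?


4 a^3 + 27 b^2 = 4*1^3 + 27*9^2 = 4 + 2187 = 2191
Delta = -16 * (2191) = -35056
Delta mod 11 = 1

Delta = 1 (mod 11)


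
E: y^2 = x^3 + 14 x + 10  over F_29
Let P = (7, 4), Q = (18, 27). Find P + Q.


P != Q, so use the chord formula.
s = (y2 - y1) / (x2 - x1) = (23) / (11) mod 29 = 10
x3 = s^2 - x1 - x2 mod 29 = 10^2 - 7 - 18 = 17
y3 = s (x1 - x3) - y1 mod 29 = 10 * (7 - 17) - 4 = 12

P + Q = (17, 12)


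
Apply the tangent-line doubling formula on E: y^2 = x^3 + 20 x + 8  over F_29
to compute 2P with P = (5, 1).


Doubling: s = (3 x1^2 + a) / (2 y1)
s = (3*5^2 + 20) / (2*1) mod 29 = 4
x3 = s^2 - 2 x1 mod 29 = 4^2 - 2*5 = 6
y3 = s (x1 - x3) - y1 mod 29 = 4 * (5 - 6) - 1 = 24

2P = (6, 24)


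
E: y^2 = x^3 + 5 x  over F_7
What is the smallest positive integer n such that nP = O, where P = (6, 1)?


Compute successive multiples of P until we hit O:
  1P = (6, 1)
  2P = (4, 0)
  3P = (6, 6)
  4P = O

ord(P) = 4


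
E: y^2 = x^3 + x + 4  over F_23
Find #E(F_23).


For each x in F_23, count y with y^2 = x^3 + 1 x + 4 mod 23:
  x = 0: RHS = 4, y in [2, 21]  -> 2 point(s)
  x = 1: RHS = 6, y in [11, 12]  -> 2 point(s)
  x = 4: RHS = 3, y in [7, 16]  -> 2 point(s)
  x = 7: RHS = 9, y in [3, 20]  -> 2 point(s)
  x = 8: RHS = 18, y in [8, 15]  -> 2 point(s)
  x = 9: RHS = 6, y in [11, 12]  -> 2 point(s)
  x = 10: RHS = 2, y in [5, 18]  -> 2 point(s)
  x = 11: RHS = 12, y in [9, 14]  -> 2 point(s)
  x = 13: RHS = 6, y in [11, 12]  -> 2 point(s)
  x = 14: RHS = 2, y in [5, 18]  -> 2 point(s)
  x = 15: RHS = 13, y in [6, 17]  -> 2 point(s)
  x = 17: RHS = 12, y in [9, 14]  -> 2 point(s)
  x = 18: RHS = 12, y in [9, 14]  -> 2 point(s)
  x = 22: RHS = 2, y in [5, 18]  -> 2 point(s)
Affine points: 28. Add the point at infinity: total = 29.

#E(F_23) = 29


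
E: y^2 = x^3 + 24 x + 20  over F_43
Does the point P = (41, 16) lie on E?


Check whether y^2 = x^3 + 24 x + 20 (mod 43) for (x, y) = (41, 16).
LHS: y^2 = 16^2 mod 43 = 41
RHS: x^3 + 24 x + 20 = 41^3 + 24*41 + 20 mod 43 = 7
LHS != RHS

No, not on the curve


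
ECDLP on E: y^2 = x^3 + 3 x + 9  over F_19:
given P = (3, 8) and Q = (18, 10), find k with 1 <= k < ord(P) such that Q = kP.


Enumerate multiples of P until we hit Q = (18, 10):
  1P = (3, 8)
  2P = (18, 9)
  3P = (4, 16)
  4P = (0, 16)
  5P = (2, 2)
  6P = (12, 14)
  7P = (15, 3)
  8P = (5, 15)
  9P = (9, 9)
  10P = (16, 12)
  11P = (11, 10)
  12P = (11, 9)
  13P = (16, 7)
  14P = (9, 10)
  15P = (5, 4)
  16P = (15, 16)
  17P = (12, 5)
  18P = (2, 17)
  19P = (0, 3)
  20P = (4, 3)
  21P = (18, 10)
Match found at i = 21.

k = 21


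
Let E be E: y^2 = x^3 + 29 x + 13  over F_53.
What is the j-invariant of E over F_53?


Delta = -16(4 a^3 + 27 b^2) mod 53 = 33
-1728 * (4 a)^3 = -1728 * (4*29)^3 mod 53 = 12
j = 12 * 33^(-1) mod 53 = 10

j = 10 (mod 53)


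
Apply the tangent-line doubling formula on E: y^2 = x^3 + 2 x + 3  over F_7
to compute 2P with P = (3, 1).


Doubling: s = (3 x1^2 + a) / (2 y1)
s = (3*3^2 + 2) / (2*1) mod 7 = 4
x3 = s^2 - 2 x1 mod 7 = 4^2 - 2*3 = 3
y3 = s (x1 - x3) - y1 mod 7 = 4 * (3 - 3) - 1 = 6

2P = (3, 6)


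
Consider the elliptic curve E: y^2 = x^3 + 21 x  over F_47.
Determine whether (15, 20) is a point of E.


Check whether y^2 = x^3 + 21 x + 0 (mod 47) for (x, y) = (15, 20).
LHS: y^2 = 20^2 mod 47 = 24
RHS: x^3 + 21 x + 0 = 15^3 + 21*15 + 0 mod 47 = 24
LHS = RHS

Yes, on the curve


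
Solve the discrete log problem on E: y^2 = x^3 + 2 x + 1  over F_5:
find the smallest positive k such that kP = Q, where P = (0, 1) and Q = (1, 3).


Enumerate multiples of P until we hit Q = (1, 3):
  1P = (0, 1)
  2P = (1, 3)
Match found at i = 2.

k = 2


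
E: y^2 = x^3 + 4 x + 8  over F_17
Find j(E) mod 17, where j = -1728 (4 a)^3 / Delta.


Delta = -16(4 a^3 + 27 b^2) mod 17 = 12
-1728 * (4 a)^3 = -1728 * (4*4)^3 mod 17 = 11
j = 11 * 12^(-1) mod 17 = 8

j = 8 (mod 17)


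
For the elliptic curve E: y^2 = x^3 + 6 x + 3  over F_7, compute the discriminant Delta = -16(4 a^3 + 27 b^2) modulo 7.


4 a^3 + 27 b^2 = 4*6^3 + 27*3^2 = 864 + 243 = 1107
Delta = -16 * (1107) = -17712
Delta mod 7 = 5

Delta = 5 (mod 7)


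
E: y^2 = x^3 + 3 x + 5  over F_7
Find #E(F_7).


For each x in F_7, count y with y^2 = x^3 + 3 x + 5 mod 7:
  x = 1: RHS = 2, y in [3, 4]  -> 2 point(s)
  x = 4: RHS = 4, y in [2, 5]  -> 2 point(s)
  x = 6: RHS = 1, y in [1, 6]  -> 2 point(s)
Affine points: 6. Add the point at infinity: total = 7.

#E(F_7) = 7


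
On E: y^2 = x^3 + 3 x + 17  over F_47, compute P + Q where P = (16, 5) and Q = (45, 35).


P != Q, so use the chord formula.
s = (y2 - y1) / (x2 - x1) = (30) / (29) mod 47 = 14
x3 = s^2 - x1 - x2 mod 47 = 14^2 - 16 - 45 = 41
y3 = s (x1 - x3) - y1 mod 47 = 14 * (16 - 41) - 5 = 21

P + Q = (41, 21)


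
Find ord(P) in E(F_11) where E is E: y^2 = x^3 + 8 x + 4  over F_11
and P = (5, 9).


Compute successive multiples of P until we hit O:
  1P = (5, 9)
  2P = (6, 9)
  3P = (0, 2)
  4P = (4, 10)
  5P = (3, 0)
  6P = (4, 1)
  7P = (0, 9)
  8P = (6, 2)
  ... (continuing to 10P)
  10P = O

ord(P) = 10


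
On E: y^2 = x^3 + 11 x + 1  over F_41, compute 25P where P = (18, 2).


k = 25 = 11001_2 (binary, LSB first: 10011)
Double-and-add from P = (18, 2):
  bit 0 = 1: acc = O + (18, 2) = (18, 2)
  bit 1 = 0: acc unchanged = (18, 2)
  bit 2 = 0: acc unchanged = (18, 2)
  bit 3 = 1: acc = (18, 2) + (20, 29) = (11, 31)
  bit 4 = 1: acc = (11, 31) + (38, 8) = (38, 33)

25P = (38, 33)


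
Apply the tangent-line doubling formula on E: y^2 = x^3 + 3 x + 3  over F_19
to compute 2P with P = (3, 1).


Doubling: s = (3 x1^2 + a) / (2 y1)
s = (3*3^2 + 3) / (2*1) mod 19 = 15
x3 = s^2 - 2 x1 mod 19 = 15^2 - 2*3 = 10
y3 = s (x1 - x3) - y1 mod 19 = 15 * (3 - 10) - 1 = 8

2P = (10, 8)


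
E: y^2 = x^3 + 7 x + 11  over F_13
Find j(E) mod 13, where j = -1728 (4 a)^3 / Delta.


Delta = -16(4 a^3 + 27 b^2) mod 13 = 6
-1728 * (4 a)^3 = -1728 * (4*7)^3 mod 13 = 8
j = 8 * 6^(-1) mod 13 = 10

j = 10 (mod 13)


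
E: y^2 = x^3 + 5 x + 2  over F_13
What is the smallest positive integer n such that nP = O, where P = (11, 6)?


Compute successive multiples of P until we hit O:
  1P = (11, 6)
  2P = (7, 4)
  3P = (5, 10)
  4P = (9, 10)
  5P = (10, 5)
  6P = (6, 12)
  7P = (12, 3)
  8P = (12, 10)
  ... (continuing to 15P)
  15P = O

ord(P) = 15


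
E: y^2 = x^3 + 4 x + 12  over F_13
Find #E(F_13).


For each x in F_13, count y with y^2 = x^3 + 4 x + 12 mod 13:
  x = 0: RHS = 12, y in [5, 8]  -> 2 point(s)
  x = 1: RHS = 4, y in [2, 11]  -> 2 point(s)
  x = 3: RHS = 12, y in [5, 8]  -> 2 point(s)
  x = 4: RHS = 1, y in [1, 12]  -> 2 point(s)
  x = 5: RHS = 1, y in [1, 12]  -> 2 point(s)
  x = 8: RHS = 10, y in [6, 7]  -> 2 point(s)
  x = 9: RHS = 10, y in [6, 7]  -> 2 point(s)
  x = 10: RHS = 12, y in [5, 8]  -> 2 point(s)
  x = 11: RHS = 9, y in [3, 10]  -> 2 point(s)
Affine points: 18. Add the point at infinity: total = 19.

#E(F_13) = 19


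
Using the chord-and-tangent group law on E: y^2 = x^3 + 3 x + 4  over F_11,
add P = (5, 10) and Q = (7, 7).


P != Q, so use the chord formula.
s = (y2 - y1) / (x2 - x1) = (8) / (2) mod 11 = 4
x3 = s^2 - x1 - x2 mod 11 = 4^2 - 5 - 7 = 4
y3 = s (x1 - x3) - y1 mod 11 = 4 * (5 - 4) - 10 = 5

P + Q = (4, 5)


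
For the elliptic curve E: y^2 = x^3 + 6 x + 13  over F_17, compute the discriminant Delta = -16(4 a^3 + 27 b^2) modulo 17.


4 a^3 + 27 b^2 = 4*6^3 + 27*13^2 = 864 + 4563 = 5427
Delta = -16 * (5427) = -86832
Delta mod 17 = 4

Delta = 4 (mod 17)


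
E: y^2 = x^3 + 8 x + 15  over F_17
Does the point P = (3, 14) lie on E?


Check whether y^2 = x^3 + 8 x + 15 (mod 17) for (x, y) = (3, 14).
LHS: y^2 = 14^2 mod 17 = 9
RHS: x^3 + 8 x + 15 = 3^3 + 8*3 + 15 mod 17 = 15
LHS != RHS

No, not on the curve


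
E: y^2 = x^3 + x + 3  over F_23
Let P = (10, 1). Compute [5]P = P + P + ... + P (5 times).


k = 5 = 101_2 (binary, LSB first: 101)
Double-and-add from P = (10, 1):
  bit 0 = 1: acc = O + (10, 1) = (10, 1)
  bit 1 = 0: acc unchanged = (10, 1)
  bit 2 = 1: acc = (10, 1) + (19, 2) = (19, 21)

5P = (19, 21)


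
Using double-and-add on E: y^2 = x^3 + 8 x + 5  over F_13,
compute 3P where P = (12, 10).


k = 3 = 11_2 (binary, LSB first: 11)
Double-and-add from P = (12, 10):
  bit 0 = 1: acc = O + (12, 10) = (12, 10)
  bit 1 = 1: acc = (12, 10) + (5, 1) = (8, 10)

3P = (8, 10)


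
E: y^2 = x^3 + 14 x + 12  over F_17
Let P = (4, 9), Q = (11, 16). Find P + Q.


P != Q, so use the chord formula.
s = (y2 - y1) / (x2 - x1) = (7) / (7) mod 17 = 1
x3 = s^2 - x1 - x2 mod 17 = 1^2 - 4 - 11 = 3
y3 = s (x1 - x3) - y1 mod 17 = 1 * (4 - 3) - 9 = 9

P + Q = (3, 9)


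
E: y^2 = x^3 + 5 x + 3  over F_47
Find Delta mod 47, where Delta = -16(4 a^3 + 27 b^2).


4 a^3 + 27 b^2 = 4*5^3 + 27*3^2 = 500 + 243 = 743
Delta = -16 * (743) = -11888
Delta mod 47 = 3

Delta = 3 (mod 47)


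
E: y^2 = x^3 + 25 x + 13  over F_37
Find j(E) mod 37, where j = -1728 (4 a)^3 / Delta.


Delta = -16(4 a^3 + 27 b^2) mod 37 = 29
-1728 * (4 a)^3 = -1728 * (4*25)^3 mod 37 = 11
j = 11 * 29^(-1) mod 37 = 31

j = 31 (mod 37)


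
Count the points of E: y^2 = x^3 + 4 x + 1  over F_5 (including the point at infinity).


For each x in F_5, count y with y^2 = x^3 + 4 x + 1 mod 5:
  x = 0: RHS = 1, y in [1, 4]  -> 2 point(s)
  x = 1: RHS = 1, y in [1, 4]  -> 2 point(s)
  x = 3: RHS = 0, y in [0]  -> 1 point(s)
  x = 4: RHS = 1, y in [1, 4]  -> 2 point(s)
Affine points: 7. Add the point at infinity: total = 8.

#E(F_5) = 8


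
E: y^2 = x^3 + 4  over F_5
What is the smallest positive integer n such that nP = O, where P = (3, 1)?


Compute successive multiples of P until we hit O:
  1P = (3, 1)
  2P = (0, 2)
  3P = (1, 0)
  4P = (0, 3)
  5P = (3, 4)
  6P = O

ord(P) = 6


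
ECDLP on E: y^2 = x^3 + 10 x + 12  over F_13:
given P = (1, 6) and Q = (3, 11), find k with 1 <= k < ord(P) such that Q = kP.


Enumerate multiples of P until we hit Q = (3, 11):
  1P = (1, 6)
  2P = (11, 7)
  3P = (4, 8)
  4P = (7, 3)
  5P = (2, 1)
  6P = (9, 8)
  7P = (12, 1)
  8P = (3, 2)
  9P = (0, 5)
  10P = (0, 8)
  11P = (3, 11)
Match found at i = 11.

k = 11


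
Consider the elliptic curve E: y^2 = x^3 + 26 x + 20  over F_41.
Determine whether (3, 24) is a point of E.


Check whether y^2 = x^3 + 26 x + 20 (mod 41) for (x, y) = (3, 24).
LHS: y^2 = 24^2 mod 41 = 2
RHS: x^3 + 26 x + 20 = 3^3 + 26*3 + 20 mod 41 = 2
LHS = RHS

Yes, on the curve


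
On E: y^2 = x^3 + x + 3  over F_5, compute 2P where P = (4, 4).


Doubling: s = (3 x1^2 + a) / (2 y1)
s = (3*4^2 + 1) / (2*4) mod 5 = 3
x3 = s^2 - 2 x1 mod 5 = 3^2 - 2*4 = 1
y3 = s (x1 - x3) - y1 mod 5 = 3 * (4 - 1) - 4 = 0

2P = (1, 0)


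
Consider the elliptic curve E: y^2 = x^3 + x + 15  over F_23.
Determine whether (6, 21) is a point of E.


Check whether y^2 = x^3 + 1 x + 15 (mod 23) for (x, y) = (6, 21).
LHS: y^2 = 21^2 mod 23 = 4
RHS: x^3 + 1 x + 15 = 6^3 + 1*6 + 15 mod 23 = 7
LHS != RHS

No, not on the curve


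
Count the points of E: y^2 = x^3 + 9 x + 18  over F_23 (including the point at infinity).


For each x in F_23, count y with y^2 = x^3 + 9 x + 18 mod 23:
  x = 0: RHS = 18, y in [8, 15]  -> 2 point(s)
  x = 3: RHS = 3, y in [7, 16]  -> 2 point(s)
  x = 4: RHS = 3, y in [7, 16]  -> 2 point(s)
  x = 5: RHS = 4, y in [2, 21]  -> 2 point(s)
  x = 6: RHS = 12, y in [9, 14]  -> 2 point(s)
  x = 8: RHS = 4, y in [2, 21]  -> 2 point(s)
  x = 9: RHS = 0, y in [0]  -> 1 point(s)
  x = 10: RHS = 4, y in [2, 21]  -> 2 point(s)
  x = 13: RHS = 9, y in [3, 20]  -> 2 point(s)
  x = 14: RHS = 13, y in [6, 17]  -> 2 point(s)
  x = 15: RHS = 9, y in [3, 20]  -> 2 point(s)
  x = 16: RHS = 3, y in [7, 16]  -> 2 point(s)
  x = 17: RHS = 1, y in [1, 22]  -> 2 point(s)
  x = 18: RHS = 9, y in [3, 20]  -> 2 point(s)
  x = 22: RHS = 8, y in [10, 13]  -> 2 point(s)
Affine points: 29. Add the point at infinity: total = 30.

#E(F_23) = 30


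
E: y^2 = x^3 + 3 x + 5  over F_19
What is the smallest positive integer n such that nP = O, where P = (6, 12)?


Compute successive multiples of P until we hit O:
  1P = (6, 12)
  2P = (18, 18)
  3P = (0, 10)
  4P = (11, 18)
  5P = (8, 16)
  6P = (9, 1)
  7P = (9, 18)
  8P = (8, 3)
  ... (continuing to 13P)
  13P = O

ord(P) = 13


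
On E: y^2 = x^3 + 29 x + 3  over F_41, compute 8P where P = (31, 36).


k = 8 = 1000_2 (binary, LSB first: 0001)
Double-and-add from P = (31, 36):
  bit 0 = 0: acc unchanged = O
  bit 1 = 0: acc unchanged = O
  bit 2 = 0: acc unchanged = O
  bit 3 = 1: acc = O + (23, 2) = (23, 2)

8P = (23, 2)


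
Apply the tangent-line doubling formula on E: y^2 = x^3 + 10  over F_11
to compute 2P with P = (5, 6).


Doubling: s = (3 x1^2 + a) / (2 y1)
s = (3*5^2 + 0) / (2*6) mod 11 = 9
x3 = s^2 - 2 x1 mod 11 = 9^2 - 2*5 = 5
y3 = s (x1 - x3) - y1 mod 11 = 9 * (5 - 5) - 6 = 5

2P = (5, 5)


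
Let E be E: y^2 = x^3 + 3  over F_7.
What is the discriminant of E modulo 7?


4 a^3 + 27 b^2 = 4*0^3 + 27*3^2 = 0 + 243 = 243
Delta = -16 * (243) = -3888
Delta mod 7 = 4

Delta = 4 (mod 7)


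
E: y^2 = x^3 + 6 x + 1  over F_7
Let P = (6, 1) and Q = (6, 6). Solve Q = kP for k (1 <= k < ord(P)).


Enumerate multiples of P until we hit Q = (6, 6):
  1P = (6, 1)
  2P = (3, 2)
  3P = (2, 0)
  4P = (3, 5)
  5P = (6, 6)
Match found at i = 5.

k = 5


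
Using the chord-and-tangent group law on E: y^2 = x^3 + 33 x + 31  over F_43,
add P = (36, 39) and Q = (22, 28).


P != Q, so use the chord formula.
s = (y2 - y1) / (x2 - x1) = (32) / (29) mod 43 = 10
x3 = s^2 - x1 - x2 mod 43 = 10^2 - 36 - 22 = 42
y3 = s (x1 - x3) - y1 mod 43 = 10 * (36 - 42) - 39 = 30

P + Q = (42, 30)


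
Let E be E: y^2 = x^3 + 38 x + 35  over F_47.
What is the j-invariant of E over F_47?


Delta = -16(4 a^3 + 27 b^2) mod 47 = 5
-1728 * (4 a)^3 = -1728 * (4*38)^3 mod 47 = 24
j = 24 * 5^(-1) mod 47 = 33

j = 33 (mod 47)


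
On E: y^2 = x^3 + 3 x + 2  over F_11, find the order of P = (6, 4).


Compute successive multiples of P until we hit O:
  1P = (6, 4)
  2P = (4, 10)
  3P = (10, 8)
  4P = (7, 6)
  5P = (2, 4)
  6P = (3, 7)
  7P = (3, 4)
  8P = (2, 7)
  ... (continuing to 13P)
  13P = O

ord(P) = 13


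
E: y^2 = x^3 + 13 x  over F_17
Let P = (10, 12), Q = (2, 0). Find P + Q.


P != Q, so use the chord formula.
s = (y2 - y1) / (x2 - x1) = (5) / (9) mod 17 = 10
x3 = s^2 - x1 - x2 mod 17 = 10^2 - 10 - 2 = 3
y3 = s (x1 - x3) - y1 mod 17 = 10 * (10 - 3) - 12 = 7

P + Q = (3, 7)


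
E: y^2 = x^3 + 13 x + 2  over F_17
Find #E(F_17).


For each x in F_17, count y with y^2 = x^3 + 13 x + 2 mod 17:
  x = 0: RHS = 2, y in [6, 11]  -> 2 point(s)
  x = 1: RHS = 16, y in [4, 13]  -> 2 point(s)
  x = 2: RHS = 2, y in [6, 11]  -> 2 point(s)
  x = 3: RHS = 0, y in [0]  -> 1 point(s)
  x = 4: RHS = 16, y in [4, 13]  -> 2 point(s)
  x = 9: RHS = 15, y in [7, 10]  -> 2 point(s)
  x = 12: RHS = 16, y in [4, 13]  -> 2 point(s)
  x = 14: RHS = 4, y in [2, 15]  -> 2 point(s)
  x = 15: RHS = 2, y in [6, 11]  -> 2 point(s)
Affine points: 17. Add the point at infinity: total = 18.

#E(F_17) = 18


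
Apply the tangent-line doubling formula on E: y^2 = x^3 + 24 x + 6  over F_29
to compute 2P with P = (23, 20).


Doubling: s = (3 x1^2 + a) / (2 y1)
s = (3*23^2 + 24) / (2*20) mod 29 = 12
x3 = s^2 - 2 x1 mod 29 = 12^2 - 2*23 = 11
y3 = s (x1 - x3) - y1 mod 29 = 12 * (23 - 11) - 20 = 8

2P = (11, 8)


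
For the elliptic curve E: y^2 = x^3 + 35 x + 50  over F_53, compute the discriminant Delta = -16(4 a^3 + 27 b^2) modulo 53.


4 a^3 + 27 b^2 = 4*35^3 + 27*50^2 = 171500 + 67500 = 239000
Delta = -16 * (239000) = -3824000
Delta mod 53 = 3

Delta = 3 (mod 53)


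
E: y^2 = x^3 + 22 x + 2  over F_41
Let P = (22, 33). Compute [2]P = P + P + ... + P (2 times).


k = 2 = 10_2 (binary, LSB first: 01)
Double-and-add from P = (22, 33):
  bit 0 = 0: acc unchanged = O
  bit 1 = 1: acc = O + (22, 8) = (22, 8)

2P = (22, 8)


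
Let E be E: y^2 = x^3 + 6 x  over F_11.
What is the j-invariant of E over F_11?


Delta = -16(4 a^3 + 27 b^2) mod 11 = 3
-1728 * (4 a)^3 = -1728 * (4*6)^3 mod 11 = 3
j = 3 * 3^(-1) mod 11 = 1

j = 1 (mod 11)


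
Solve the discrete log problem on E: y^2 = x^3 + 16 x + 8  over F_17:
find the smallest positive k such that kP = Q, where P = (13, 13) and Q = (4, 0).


Enumerate multiples of P until we hit Q = (4, 0):
  1P = (13, 13)
  2P = (4, 0)
Match found at i = 2.

k = 2


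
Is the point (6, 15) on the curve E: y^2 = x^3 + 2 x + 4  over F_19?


Check whether y^2 = x^3 + 2 x + 4 (mod 19) for (x, y) = (6, 15).
LHS: y^2 = 15^2 mod 19 = 16
RHS: x^3 + 2 x + 4 = 6^3 + 2*6 + 4 mod 19 = 4
LHS != RHS

No, not on the curve


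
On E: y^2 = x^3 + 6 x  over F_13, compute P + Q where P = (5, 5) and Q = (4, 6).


P != Q, so use the chord formula.
s = (y2 - y1) / (x2 - x1) = (1) / (12) mod 13 = 12
x3 = s^2 - x1 - x2 mod 13 = 12^2 - 5 - 4 = 5
y3 = s (x1 - x3) - y1 mod 13 = 12 * (5 - 5) - 5 = 8

P + Q = (5, 8)


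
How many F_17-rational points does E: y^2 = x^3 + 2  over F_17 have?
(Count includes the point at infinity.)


For each x in F_17, count y with y^2 = x^3 + 0 x + 2 mod 17:
  x = 0: RHS = 2, y in [6, 11]  -> 2 point(s)
  x = 4: RHS = 15, y in [7, 10]  -> 2 point(s)
  x = 5: RHS = 8, y in [5, 12]  -> 2 point(s)
  x = 8: RHS = 4, y in [2, 15]  -> 2 point(s)
  x = 9: RHS = 0, y in [0]  -> 1 point(s)
  x = 10: RHS = 16, y in [4, 13]  -> 2 point(s)
  x = 12: RHS = 13, y in [8, 9]  -> 2 point(s)
  x = 14: RHS = 9, y in [3, 14]  -> 2 point(s)
  x = 16: RHS = 1, y in [1, 16]  -> 2 point(s)
Affine points: 17. Add the point at infinity: total = 18.

#E(F_17) = 18


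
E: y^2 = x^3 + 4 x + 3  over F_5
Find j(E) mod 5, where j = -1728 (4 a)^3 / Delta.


Delta = -16(4 a^3 + 27 b^2) mod 5 = 1
-1728 * (4 a)^3 = -1728 * (4*4)^3 mod 5 = 2
j = 2 * 1^(-1) mod 5 = 2

j = 2 (mod 5)


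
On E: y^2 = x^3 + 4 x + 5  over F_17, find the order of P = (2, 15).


Compute successive multiples of P until we hit O:
  1P = (2, 15)
  2P = (12, 8)
  3P = (4, 0)
  4P = (12, 9)
  5P = (2, 2)
  6P = O

ord(P) = 6


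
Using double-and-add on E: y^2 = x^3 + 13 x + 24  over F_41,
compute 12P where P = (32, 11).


k = 12 = 1100_2 (binary, LSB first: 0011)
Double-and-add from P = (32, 11):
  bit 0 = 0: acc unchanged = O
  bit 1 = 0: acc unchanged = O
  bit 2 = 1: acc = O + (9, 3) = (9, 3)
  bit 3 = 1: acc = (9, 3) + (3, 7) = (34, 0)

12P = (34, 0)
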